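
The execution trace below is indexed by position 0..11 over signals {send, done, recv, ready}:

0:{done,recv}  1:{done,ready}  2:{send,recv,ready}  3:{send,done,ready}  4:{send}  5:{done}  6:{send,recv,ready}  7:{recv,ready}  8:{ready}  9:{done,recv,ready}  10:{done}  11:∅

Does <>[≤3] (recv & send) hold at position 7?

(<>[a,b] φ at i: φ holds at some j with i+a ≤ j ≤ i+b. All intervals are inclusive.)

False

Check (recv & send) at each j in [7,10]:
  j=7: false
  j=8: false
  j=9: false
  j=10: false
No position in the window satisfies it → formula fails.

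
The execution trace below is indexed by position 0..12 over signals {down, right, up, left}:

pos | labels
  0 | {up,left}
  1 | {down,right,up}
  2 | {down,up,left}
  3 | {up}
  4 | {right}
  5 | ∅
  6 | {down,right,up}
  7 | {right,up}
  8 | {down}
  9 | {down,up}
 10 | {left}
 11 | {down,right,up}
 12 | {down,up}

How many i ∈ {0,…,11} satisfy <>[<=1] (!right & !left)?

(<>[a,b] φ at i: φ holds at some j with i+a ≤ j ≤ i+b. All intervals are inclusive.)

Evaluate at each i in [0,11]:
  i=0: ✗ (none in [0,1])
  i=1: ✗ (none in [1,2])
  i=2: ✓ (witness j=3)
  i=3: ✓ (witness j=3)
  i=4: ✓ (witness j=5)
  i=5: ✓ (witness j=5)
  i=6: ✗ (none in [6,7])
  i=7: ✓ (witness j=8)
  i=8: ✓ (witness j=8)
  i=9: ✓ (witness j=9)
  i=10: ✗ (none in [10,11])
  i=11: ✓ (witness j=12)
Positions where it holds: {2, 3, 4, 5, 7, 8, 9, 11} → 8.

8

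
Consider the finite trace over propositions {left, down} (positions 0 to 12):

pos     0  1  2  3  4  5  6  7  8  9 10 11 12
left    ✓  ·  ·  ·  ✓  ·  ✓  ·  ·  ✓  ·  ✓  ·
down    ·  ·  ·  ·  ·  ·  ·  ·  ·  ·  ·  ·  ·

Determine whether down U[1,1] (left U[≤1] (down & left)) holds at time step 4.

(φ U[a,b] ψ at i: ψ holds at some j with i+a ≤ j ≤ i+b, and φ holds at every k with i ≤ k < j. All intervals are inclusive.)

Need some j in [5,5] with (left U[≤1] (down & left)), and down at every k in [4,j-1].
  j=5: (left U[≤1] (down & left)) — fails.
No j in the window works → until fails.

No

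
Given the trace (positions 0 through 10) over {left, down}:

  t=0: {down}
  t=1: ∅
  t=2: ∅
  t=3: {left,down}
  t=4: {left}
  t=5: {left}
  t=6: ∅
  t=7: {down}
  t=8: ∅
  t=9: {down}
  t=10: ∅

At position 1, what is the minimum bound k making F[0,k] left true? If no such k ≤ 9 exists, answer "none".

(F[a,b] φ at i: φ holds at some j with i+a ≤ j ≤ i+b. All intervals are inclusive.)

2

Scan j = 1,2,… for left:
  j=1: fails
  j=2: fails
  j=3: holds
First hit at j=3, so smallest k = 3-1 = 2.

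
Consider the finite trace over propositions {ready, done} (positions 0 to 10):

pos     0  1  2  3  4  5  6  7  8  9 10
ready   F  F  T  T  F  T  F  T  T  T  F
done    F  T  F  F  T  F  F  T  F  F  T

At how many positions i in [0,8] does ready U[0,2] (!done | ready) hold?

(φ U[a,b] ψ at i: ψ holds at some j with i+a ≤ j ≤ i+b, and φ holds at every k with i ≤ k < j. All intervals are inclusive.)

Evaluate at each i in [0,8]:
  i=0: ✓ (rhs at j=0)
  i=1: ✗ (lhs fails at k=1 before rhs at j=2)
  i=2: ✓ (rhs at j=2)
  i=3: ✓ (rhs at j=3)
  i=4: ✗ (lhs fails at k=4 before rhs at j=5)
  i=5: ✓ (rhs at j=5)
  i=6: ✓ (rhs at j=6)
  i=7: ✓ (rhs at j=7)
  i=8: ✓ (rhs at j=8)
Positions where it holds: {0, 2, 3, 5, 6, 7, 8} → 7.

7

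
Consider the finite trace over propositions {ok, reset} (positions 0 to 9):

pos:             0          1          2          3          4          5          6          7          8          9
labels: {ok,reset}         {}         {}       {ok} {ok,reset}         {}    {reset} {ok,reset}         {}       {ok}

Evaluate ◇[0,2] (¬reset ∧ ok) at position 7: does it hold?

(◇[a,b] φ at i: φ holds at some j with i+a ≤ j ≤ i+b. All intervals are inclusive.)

Yes

Check (¬reset ∧ ok) at each j in [7,9]:
  j=7: false
  j=8: false
  j=9: true
Found at j=9 → formula holds.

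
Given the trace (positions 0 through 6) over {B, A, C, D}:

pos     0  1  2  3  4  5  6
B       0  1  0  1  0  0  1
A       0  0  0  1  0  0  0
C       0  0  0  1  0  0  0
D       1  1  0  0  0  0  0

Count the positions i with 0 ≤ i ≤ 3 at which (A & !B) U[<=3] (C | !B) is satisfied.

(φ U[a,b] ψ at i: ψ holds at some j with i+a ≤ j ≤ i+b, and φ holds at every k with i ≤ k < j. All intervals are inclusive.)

3

Evaluate at each i in [0,3]:
  i=0: ✓ (rhs at j=0)
  i=1: ✗ (lhs fails at k=1 before rhs at j=2)
  i=2: ✓ (rhs at j=2)
  i=3: ✓ (rhs at j=3)
Positions where it holds: {0, 2, 3} → 3.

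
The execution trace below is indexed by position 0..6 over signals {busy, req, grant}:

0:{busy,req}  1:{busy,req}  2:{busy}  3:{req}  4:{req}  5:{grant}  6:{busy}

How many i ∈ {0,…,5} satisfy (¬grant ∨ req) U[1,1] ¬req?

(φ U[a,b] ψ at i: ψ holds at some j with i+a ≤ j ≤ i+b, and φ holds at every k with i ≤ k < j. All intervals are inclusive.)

2

Evaluate at each i in [0,5]:
  i=0: ✗ (no rhs in [1,1])
  i=1: ✓ (rhs at j=2; lhs holds on [1,1])
  i=2: ✗ (no rhs in [3,3])
  i=3: ✗ (no rhs in [4,4])
  i=4: ✓ (rhs at j=5; lhs holds on [4,4])
  i=5: ✗ (lhs fails at k=5 before rhs at j=6)
Positions where it holds: {1, 4} → 2.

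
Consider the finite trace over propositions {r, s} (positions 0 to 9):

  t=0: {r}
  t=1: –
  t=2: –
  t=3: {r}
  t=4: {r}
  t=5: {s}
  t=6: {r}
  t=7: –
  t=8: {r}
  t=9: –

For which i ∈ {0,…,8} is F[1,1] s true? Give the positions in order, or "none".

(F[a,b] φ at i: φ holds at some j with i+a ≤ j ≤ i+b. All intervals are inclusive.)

4

Evaluate at each i in [0,8]:
  i=0: ✗ (none in [1,1])
  i=1: ✗ (none in [2,2])
  i=2: ✗ (none in [3,3])
  i=3: ✗ (none in [4,4])
  i=4: ✓ (witness j=5)
  i=5: ✗ (none in [6,6])
  i=6: ✗ (none in [7,7])
  i=7: ✗ (none in [8,8])
  i=8: ✗ (none in [9,9])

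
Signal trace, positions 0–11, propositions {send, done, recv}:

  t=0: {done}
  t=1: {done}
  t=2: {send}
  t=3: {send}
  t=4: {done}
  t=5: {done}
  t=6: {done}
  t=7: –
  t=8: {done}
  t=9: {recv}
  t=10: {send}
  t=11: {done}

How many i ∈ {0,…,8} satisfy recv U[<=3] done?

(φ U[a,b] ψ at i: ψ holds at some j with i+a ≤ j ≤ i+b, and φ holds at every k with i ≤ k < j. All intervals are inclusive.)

Evaluate at each i in [0,8]:
  i=0: ✓ (rhs at j=0)
  i=1: ✓ (rhs at j=1)
  i=2: ✗ (lhs fails at k=2 before rhs at j=4)
  i=3: ✗ (lhs fails at k=3 before rhs at j=4)
  i=4: ✓ (rhs at j=4)
  i=5: ✓ (rhs at j=5)
  i=6: ✓ (rhs at j=6)
  i=7: ✗ (lhs fails at k=7 before rhs at j=8)
  i=8: ✓ (rhs at j=8)
Positions where it holds: {0, 1, 4, 5, 6, 8} → 6.

6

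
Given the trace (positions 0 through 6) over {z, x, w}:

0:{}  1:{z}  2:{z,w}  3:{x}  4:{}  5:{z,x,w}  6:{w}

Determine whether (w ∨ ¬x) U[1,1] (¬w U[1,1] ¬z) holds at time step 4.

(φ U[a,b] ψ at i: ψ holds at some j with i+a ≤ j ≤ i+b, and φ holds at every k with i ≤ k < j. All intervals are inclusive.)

No

Need some j in [5,5] with (¬w U[1,1] ¬z), and (w ∨ ¬x) at every k in [4,j-1].
  j=5: (¬w U[1,1] ¬z) — fails.
No j in the window works → until fails.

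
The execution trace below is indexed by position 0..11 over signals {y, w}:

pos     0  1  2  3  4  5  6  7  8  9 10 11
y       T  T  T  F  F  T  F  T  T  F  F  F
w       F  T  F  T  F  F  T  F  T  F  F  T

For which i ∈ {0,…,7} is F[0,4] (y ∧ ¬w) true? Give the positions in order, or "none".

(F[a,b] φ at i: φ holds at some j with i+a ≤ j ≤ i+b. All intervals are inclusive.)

0, 1, 2, 3, 4, 5, 6, 7

Evaluate at each i in [0,7]:
  i=0: ✓ (witness j=0)
  i=1: ✓ (witness j=2)
  i=2: ✓ (witness j=2)
  i=3: ✓ (witness j=5)
  i=4: ✓ (witness j=5)
  i=5: ✓ (witness j=5)
  i=6: ✓ (witness j=7)
  i=7: ✓ (witness j=7)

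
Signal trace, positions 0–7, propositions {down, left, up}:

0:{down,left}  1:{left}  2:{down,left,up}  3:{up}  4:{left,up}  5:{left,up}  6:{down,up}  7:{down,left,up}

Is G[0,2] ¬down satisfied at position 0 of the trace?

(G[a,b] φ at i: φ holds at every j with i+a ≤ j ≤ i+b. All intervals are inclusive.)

Does not hold

Check ¬down at every j in [0,2]:
  j=0: false
  j=1: true
  j=2: false
Fails at j=0 → formula fails.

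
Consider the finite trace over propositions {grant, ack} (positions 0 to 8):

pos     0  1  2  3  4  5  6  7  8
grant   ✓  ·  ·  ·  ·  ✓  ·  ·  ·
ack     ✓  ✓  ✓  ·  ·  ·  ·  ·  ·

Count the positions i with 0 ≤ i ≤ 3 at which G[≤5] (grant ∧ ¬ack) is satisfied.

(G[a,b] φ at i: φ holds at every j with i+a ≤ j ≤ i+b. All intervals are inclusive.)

Evaluate at each i in [0,3]:
  i=0: ✗ (fails at j=0)
  i=1: ✗ (fails at j=1)
  i=2: ✗ (fails at j=2)
  i=3: ✗ (fails at j=3)
Positions where it holds: {} → 0.

0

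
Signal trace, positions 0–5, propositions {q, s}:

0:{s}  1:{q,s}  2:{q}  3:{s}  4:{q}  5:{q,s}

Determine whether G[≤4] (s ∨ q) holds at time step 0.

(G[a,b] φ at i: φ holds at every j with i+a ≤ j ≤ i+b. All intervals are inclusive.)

Holds

Check (s ∨ q) at every j in [0,4]:
  j=0: true
  j=1: true
  j=2: true
  j=3: true
  j=4: true
All positions satisfy it → formula holds.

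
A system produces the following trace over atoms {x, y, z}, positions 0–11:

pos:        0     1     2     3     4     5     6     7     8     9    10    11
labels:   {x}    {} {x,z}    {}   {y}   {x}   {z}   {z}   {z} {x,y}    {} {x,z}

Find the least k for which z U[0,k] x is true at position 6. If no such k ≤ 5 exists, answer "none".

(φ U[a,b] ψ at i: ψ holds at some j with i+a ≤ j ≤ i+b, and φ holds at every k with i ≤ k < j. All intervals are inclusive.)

3

Need earliest j ≥ 6 with x, and z at every k in [6,j-1].
  j=6: rhs fails.
  j=7: rhs fails.
  j=8: rhs fails.
  j=9: rhs holds; lhs holds on [6,8]. k = 3.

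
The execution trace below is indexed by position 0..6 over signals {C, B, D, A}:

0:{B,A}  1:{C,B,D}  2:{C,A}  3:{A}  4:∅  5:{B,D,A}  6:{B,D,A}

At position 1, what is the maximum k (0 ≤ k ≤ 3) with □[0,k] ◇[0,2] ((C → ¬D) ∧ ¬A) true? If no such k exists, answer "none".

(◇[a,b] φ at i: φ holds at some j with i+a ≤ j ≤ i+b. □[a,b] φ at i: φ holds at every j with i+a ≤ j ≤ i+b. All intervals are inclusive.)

none

◇[0,2] ((C → ¬D) ∧ ¬A) must hold from j=1 onward; find where it first fails.
  j=1: fails → no k works.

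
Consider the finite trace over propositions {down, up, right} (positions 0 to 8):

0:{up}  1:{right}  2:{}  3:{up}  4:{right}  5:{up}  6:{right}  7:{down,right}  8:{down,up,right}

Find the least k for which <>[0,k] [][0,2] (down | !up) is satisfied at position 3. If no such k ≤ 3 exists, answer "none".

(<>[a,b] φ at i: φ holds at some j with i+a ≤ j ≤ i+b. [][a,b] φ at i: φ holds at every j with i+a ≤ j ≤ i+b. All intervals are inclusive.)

Scan j = 3,4,… for [][0,2] (down | !up):
  j=3: fails
  j=4: fails
  j=5: fails
  j=6: holds
First hit at j=6, so smallest k = 6-3 = 3.

3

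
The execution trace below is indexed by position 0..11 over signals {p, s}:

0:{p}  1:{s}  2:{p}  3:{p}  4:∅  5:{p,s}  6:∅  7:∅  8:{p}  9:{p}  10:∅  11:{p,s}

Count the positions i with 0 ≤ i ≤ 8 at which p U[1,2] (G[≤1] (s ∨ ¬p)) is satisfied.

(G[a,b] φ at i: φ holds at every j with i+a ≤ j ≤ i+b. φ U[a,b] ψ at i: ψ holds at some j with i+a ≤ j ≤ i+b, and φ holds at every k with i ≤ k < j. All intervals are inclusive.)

Evaluate at each i in [0,8]:
  i=0: ✗ (no rhs in [1,2])
  i=1: ✗ (no rhs in [2,3])
  i=2: ✓ (rhs at j=4; lhs holds on [2,3])
  i=3: ✓ (rhs at j=4; lhs holds on [3,3])
  i=4: ✗ (lhs fails at k=4 before rhs at j=5)
  i=5: ✓ (rhs at j=6; lhs holds on [5,5])
  i=6: ✗ (no rhs in [7,8])
  i=7: ✗ (no rhs in [8,9])
  i=8: ✓ (rhs at j=10; lhs holds on [8,9])
Positions where it holds: {2, 3, 5, 8} → 4.

4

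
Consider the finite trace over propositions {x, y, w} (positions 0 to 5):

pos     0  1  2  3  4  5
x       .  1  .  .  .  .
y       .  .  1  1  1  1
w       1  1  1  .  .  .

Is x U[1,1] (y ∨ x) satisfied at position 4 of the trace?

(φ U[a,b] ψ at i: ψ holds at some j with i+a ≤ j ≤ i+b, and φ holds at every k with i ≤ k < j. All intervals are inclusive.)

Need some j in [5,5] with (y ∨ x), and x at every k in [4,j-1].
  j=5: (y ∨ x) holds, but x fails at k=4 → not this j.
No j in the window works → until fails.

Does not hold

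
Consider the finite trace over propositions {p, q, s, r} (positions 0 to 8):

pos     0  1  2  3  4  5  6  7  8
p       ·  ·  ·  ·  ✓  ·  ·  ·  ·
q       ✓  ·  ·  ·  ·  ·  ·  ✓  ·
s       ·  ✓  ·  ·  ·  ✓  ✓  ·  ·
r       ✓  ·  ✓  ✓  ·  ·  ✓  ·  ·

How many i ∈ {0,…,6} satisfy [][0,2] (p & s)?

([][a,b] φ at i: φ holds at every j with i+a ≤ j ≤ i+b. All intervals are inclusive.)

0

Evaluate at each i in [0,6]:
  i=0: ✗ (fails at j=0)
  i=1: ✗ (fails at j=1)
  i=2: ✗ (fails at j=2)
  i=3: ✗ (fails at j=3)
  i=4: ✗ (fails at j=4)
  i=5: ✗ (fails at j=5)
  i=6: ✗ (fails at j=6)
Positions where it holds: {} → 0.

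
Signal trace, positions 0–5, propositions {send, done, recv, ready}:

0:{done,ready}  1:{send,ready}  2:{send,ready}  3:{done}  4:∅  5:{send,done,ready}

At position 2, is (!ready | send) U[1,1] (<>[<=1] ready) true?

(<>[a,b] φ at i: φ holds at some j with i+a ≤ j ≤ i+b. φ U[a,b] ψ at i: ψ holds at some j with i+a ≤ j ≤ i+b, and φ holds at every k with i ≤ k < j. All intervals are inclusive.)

False

Need some j in [3,3] with <>[<=1] ready, and (!ready | send) at every k in [2,j-1].
  j=3: <>[<=1] ready — fails (none in [3,4]).
No j in the window works → until fails.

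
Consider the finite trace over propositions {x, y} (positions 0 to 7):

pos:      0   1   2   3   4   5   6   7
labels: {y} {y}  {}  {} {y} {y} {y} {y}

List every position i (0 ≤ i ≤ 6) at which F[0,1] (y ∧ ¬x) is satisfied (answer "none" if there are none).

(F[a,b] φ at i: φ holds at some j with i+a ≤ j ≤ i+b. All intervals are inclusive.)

Evaluate at each i in [0,6]:
  i=0: ✓ (witness j=0)
  i=1: ✓ (witness j=1)
  i=2: ✗ (none in [2,3])
  i=3: ✓ (witness j=4)
  i=4: ✓ (witness j=4)
  i=5: ✓ (witness j=5)
  i=6: ✓ (witness j=6)

0, 1, 3, 4, 5, 6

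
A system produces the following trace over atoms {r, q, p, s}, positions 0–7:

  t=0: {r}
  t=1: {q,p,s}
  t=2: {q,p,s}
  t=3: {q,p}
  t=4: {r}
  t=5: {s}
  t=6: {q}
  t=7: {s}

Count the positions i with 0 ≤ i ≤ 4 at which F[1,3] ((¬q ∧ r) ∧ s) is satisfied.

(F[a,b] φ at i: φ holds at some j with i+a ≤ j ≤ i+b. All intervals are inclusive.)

0

Evaluate at each i in [0,4]:
  i=0: ✗ (none in [1,3])
  i=1: ✗ (none in [2,4])
  i=2: ✗ (none in [3,5])
  i=3: ✗ (none in [4,6])
  i=4: ✗ (none in [5,7])
Positions where it holds: {} → 0.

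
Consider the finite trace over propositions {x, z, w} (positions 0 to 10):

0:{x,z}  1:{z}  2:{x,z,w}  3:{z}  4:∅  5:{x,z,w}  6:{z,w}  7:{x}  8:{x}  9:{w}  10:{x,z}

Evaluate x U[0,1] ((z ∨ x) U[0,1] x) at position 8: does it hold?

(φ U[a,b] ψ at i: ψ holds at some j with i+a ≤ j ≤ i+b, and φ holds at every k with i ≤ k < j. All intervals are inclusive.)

Holds

Need some j in [8,9] with ((z ∨ x) U[0,1] x), and x at every k in [8,j-1].
  j=8: ((z ∨ x) U[0,1] x) holds; no prefix to check → satisfied.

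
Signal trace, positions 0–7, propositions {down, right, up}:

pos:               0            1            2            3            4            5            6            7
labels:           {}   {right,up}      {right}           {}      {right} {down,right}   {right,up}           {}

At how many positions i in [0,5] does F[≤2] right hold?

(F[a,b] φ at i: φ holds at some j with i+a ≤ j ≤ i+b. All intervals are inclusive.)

Evaluate at each i in [0,5]:
  i=0: ✓ (witness j=1)
  i=1: ✓ (witness j=1)
  i=2: ✓ (witness j=2)
  i=3: ✓ (witness j=4)
  i=4: ✓ (witness j=4)
  i=5: ✓ (witness j=5)
Positions where it holds: {0, 1, 2, 3, 4, 5} → 6.

6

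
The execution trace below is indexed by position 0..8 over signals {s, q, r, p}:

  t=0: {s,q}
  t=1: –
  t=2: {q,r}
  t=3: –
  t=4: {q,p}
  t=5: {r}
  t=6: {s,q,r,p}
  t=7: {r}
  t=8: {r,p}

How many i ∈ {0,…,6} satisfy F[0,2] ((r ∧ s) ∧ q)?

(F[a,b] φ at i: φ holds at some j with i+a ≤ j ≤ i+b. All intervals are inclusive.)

Evaluate at each i in [0,6]:
  i=0: ✗ (none in [0,2])
  i=1: ✗ (none in [1,3])
  i=2: ✗ (none in [2,4])
  i=3: ✗ (none in [3,5])
  i=4: ✓ (witness j=6)
  i=5: ✓ (witness j=6)
  i=6: ✓ (witness j=6)
Positions where it holds: {4, 5, 6} → 3.

3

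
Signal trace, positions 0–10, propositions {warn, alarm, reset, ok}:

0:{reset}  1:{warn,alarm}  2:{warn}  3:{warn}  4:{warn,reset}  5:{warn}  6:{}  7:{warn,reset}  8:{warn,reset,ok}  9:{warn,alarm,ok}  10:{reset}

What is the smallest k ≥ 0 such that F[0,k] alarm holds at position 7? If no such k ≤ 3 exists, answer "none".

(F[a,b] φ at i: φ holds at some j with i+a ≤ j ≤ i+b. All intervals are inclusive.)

Scan j = 7,8,… for alarm:
  j=7: fails
  j=8: fails
  j=9: holds
First hit at j=9, so smallest k = 9-7 = 2.

2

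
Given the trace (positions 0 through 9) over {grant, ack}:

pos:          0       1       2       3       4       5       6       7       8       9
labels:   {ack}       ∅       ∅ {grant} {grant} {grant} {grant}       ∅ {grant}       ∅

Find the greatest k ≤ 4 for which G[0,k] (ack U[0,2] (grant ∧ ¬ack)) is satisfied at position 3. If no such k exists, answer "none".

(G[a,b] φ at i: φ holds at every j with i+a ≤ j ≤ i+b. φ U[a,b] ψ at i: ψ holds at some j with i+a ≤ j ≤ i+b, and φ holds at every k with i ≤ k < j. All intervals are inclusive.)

3

(ack U[0,2] (grant ∧ ¬ack)) must hold from j=3 onward; find where it first fails.
  j=3: holds
  j=4: holds
  j=5: holds
  j=6: holds
  j=7: fails
Holds on [3,6], so largest k = 3.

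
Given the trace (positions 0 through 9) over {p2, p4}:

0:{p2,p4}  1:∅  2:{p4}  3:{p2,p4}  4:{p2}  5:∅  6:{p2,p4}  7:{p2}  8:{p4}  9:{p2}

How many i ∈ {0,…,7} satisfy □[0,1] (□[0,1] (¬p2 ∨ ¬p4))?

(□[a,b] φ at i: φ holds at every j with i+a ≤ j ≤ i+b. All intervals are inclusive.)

Evaluate at each i in [0,7]:
  i=0: ✗ (fails at j=0)
  i=1: ✗ (fails at j=2)
  i=2: ✗ (fails at j=2)
  i=3: ✗ (fails at j=3)
  i=4: ✗ (fails at j=5)
  i=5: ✗ (fails at j=5)
  i=6: ✗ (fails at j=6)
  i=7: ✓ (all of [7,8])
Positions where it holds: {7} → 1.

1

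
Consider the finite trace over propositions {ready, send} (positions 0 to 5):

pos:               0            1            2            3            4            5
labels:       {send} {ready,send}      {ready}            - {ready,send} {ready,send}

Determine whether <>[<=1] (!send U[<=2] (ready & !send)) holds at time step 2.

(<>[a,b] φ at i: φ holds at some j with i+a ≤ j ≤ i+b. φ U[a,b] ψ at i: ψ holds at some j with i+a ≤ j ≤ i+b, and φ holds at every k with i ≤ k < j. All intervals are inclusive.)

True

Check (!send U[<=2] (ready & !send)) at each j in [2,3]:
  j=2: holds
  j=3: fails
Found at j=2 → formula holds.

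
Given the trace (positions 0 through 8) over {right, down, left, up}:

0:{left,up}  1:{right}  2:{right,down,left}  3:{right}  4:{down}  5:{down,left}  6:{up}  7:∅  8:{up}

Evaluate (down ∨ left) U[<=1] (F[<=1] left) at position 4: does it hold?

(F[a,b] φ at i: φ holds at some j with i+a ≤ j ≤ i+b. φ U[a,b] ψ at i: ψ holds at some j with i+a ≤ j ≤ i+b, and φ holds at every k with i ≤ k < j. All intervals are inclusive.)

Holds

Need some j in [4,5] with F[<=1] left, and (down ∨ left) at every k in [4,j-1].
  j=4: F[<=1] left holds; no prefix to check → satisfied.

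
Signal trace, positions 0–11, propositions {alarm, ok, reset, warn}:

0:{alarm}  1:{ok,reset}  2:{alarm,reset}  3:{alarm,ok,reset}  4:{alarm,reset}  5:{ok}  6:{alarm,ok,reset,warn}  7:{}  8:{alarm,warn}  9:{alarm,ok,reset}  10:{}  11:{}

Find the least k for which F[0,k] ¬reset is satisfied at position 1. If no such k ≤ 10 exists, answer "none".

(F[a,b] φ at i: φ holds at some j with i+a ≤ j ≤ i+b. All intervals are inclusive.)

4

Scan j = 1,2,… for ¬reset:
  j=1: fails
  j=2: fails
  j=3: fails
  j=4: fails
  j=5: holds
First hit at j=5, so smallest k = 5-1 = 4.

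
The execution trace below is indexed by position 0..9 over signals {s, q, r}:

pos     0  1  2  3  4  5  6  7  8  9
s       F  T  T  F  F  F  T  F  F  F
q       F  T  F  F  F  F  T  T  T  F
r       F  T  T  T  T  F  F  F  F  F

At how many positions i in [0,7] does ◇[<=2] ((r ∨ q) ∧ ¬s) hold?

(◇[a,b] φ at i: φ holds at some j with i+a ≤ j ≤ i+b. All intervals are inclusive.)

Evaluate at each i in [0,7]:
  i=0: ✗ (none in [0,2])
  i=1: ✓ (witness j=3)
  i=2: ✓ (witness j=3)
  i=3: ✓ (witness j=3)
  i=4: ✓ (witness j=4)
  i=5: ✓ (witness j=7)
  i=6: ✓ (witness j=7)
  i=7: ✓ (witness j=7)
Positions where it holds: {1, 2, 3, 4, 5, 6, 7} → 7.

7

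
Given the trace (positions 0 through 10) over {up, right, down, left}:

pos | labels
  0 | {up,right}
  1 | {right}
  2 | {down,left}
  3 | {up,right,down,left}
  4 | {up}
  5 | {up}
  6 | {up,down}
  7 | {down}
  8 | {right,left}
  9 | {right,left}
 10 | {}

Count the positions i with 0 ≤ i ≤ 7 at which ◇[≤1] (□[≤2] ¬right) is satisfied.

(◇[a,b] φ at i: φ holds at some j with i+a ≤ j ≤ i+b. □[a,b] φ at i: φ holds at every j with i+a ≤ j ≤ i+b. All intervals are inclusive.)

Evaluate at each i in [0,7]:
  i=0: ✗ (none in [0,1])
  i=1: ✗ (none in [1,2])
  i=2: ✗ (none in [2,3])
  i=3: ✓ (witness j=4)
  i=4: ✓ (witness j=4)
  i=5: ✓ (witness j=5)
  i=6: ✗ (none in [6,7])
  i=7: ✗ (none in [7,8])
Positions where it holds: {3, 4, 5} → 3.

3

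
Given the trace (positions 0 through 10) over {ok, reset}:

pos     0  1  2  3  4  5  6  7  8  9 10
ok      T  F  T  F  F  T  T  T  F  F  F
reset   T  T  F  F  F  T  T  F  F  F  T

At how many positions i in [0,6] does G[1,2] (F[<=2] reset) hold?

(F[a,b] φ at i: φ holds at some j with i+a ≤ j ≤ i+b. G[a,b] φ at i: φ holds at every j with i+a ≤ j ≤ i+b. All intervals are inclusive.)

3

Evaluate at each i in [0,6]:
  i=0: ✗ (fails at j=2)
  i=1: ✗ (fails at j=2)
  i=2: ✓ (all of [3,4])
  i=3: ✓ (all of [4,5])
  i=4: ✓ (all of [5,6])
  i=5: ✗ (fails at j=7)
  i=6: ✗ (fails at j=7)
Positions where it holds: {2, 3, 4} → 3.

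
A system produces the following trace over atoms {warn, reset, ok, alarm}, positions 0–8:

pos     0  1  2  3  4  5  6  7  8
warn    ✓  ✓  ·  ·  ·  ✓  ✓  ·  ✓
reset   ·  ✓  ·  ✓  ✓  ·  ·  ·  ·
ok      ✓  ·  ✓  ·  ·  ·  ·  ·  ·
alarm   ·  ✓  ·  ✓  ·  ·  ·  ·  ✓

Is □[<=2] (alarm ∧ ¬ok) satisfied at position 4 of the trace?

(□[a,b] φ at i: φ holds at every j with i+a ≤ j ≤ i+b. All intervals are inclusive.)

Check (alarm ∧ ¬ok) at every j in [4,6]:
  j=4: false
  j=5: false
  j=6: false
Fails at j=4 → formula fails.

No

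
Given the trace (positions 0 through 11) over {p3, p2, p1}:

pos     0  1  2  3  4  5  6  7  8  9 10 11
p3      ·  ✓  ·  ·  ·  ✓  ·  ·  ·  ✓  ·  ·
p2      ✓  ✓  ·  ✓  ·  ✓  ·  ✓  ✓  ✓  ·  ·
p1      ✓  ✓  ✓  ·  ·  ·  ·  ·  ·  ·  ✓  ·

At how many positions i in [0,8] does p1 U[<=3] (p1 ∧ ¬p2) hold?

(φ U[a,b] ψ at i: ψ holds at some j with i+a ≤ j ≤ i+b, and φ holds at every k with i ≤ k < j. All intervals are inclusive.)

Evaluate at each i in [0,8]:
  i=0: ✓ (rhs at j=2; lhs holds on [0,1])
  i=1: ✓ (rhs at j=2; lhs holds on [1,1])
  i=2: ✓ (rhs at j=2)
  i=3: ✗ (no rhs in [3,6])
  i=4: ✗ (no rhs in [4,7])
  i=5: ✗ (no rhs in [5,8])
  i=6: ✗ (no rhs in [6,9])
  i=7: ✗ (lhs fails at k=7 before rhs at j=10)
  i=8: ✗ (lhs fails at k=8 before rhs at j=10)
Positions where it holds: {0, 1, 2} → 3.

3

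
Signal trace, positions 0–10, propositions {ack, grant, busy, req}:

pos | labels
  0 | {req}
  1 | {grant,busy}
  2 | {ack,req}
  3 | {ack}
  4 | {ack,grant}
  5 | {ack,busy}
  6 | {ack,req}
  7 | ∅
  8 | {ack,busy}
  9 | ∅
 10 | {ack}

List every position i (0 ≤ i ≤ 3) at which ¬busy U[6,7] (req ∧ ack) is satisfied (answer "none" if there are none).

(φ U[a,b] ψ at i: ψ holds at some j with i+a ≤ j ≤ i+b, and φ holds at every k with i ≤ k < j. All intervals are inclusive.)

Evaluate at each i in [0,3]:
  i=0: ✗ (lhs fails at k=1 before rhs at j=6)
  i=1: ✗ (no rhs in [7,8])
  i=2: ✗ (no rhs in [8,9])
  i=3: ✗ (no rhs in [9,10])

none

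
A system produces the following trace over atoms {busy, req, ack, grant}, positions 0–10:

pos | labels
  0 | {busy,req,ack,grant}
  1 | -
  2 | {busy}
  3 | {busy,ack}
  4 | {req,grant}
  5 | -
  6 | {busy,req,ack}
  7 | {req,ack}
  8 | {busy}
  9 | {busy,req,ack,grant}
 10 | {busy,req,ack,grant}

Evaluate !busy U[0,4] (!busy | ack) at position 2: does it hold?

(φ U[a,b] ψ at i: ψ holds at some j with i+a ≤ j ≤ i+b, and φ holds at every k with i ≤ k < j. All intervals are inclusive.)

False

Need some j in [2,6] with (!busy | ack), and !busy at every k in [2,j-1].
  j=2: (!busy | ack) false.
  j=3: (!busy | ack) holds, but !busy fails at k=2 → not this j.
  j=4: (!busy | ack) holds, but !busy fails at k=2 → not this j.
  j=5: (!busy | ack) holds, but !busy fails at k=2 → not this j.
  j=6: (!busy | ack) holds, but !busy fails at k=2 → not this j.
No j in the window works → until fails.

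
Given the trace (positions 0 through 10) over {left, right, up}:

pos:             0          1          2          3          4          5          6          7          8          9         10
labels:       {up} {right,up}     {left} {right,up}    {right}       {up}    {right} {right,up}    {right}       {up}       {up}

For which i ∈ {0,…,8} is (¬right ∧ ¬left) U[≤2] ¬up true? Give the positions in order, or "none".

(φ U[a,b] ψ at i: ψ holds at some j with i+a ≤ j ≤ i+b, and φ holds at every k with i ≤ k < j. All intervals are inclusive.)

Evaluate at each i in [0,8]:
  i=0: ✗ (lhs fails at k=1 before rhs at j=2)
  i=1: ✗ (lhs fails at k=1 before rhs at j=2)
  i=2: ✓ (rhs at j=2)
  i=3: ✗ (lhs fails at k=3 before rhs at j=4)
  i=4: ✓ (rhs at j=4)
  i=5: ✓ (rhs at j=6; lhs holds on [5,5])
  i=6: ✓ (rhs at j=6)
  i=7: ✗ (lhs fails at k=7 before rhs at j=8)
  i=8: ✓ (rhs at j=8)

2, 4, 5, 6, 8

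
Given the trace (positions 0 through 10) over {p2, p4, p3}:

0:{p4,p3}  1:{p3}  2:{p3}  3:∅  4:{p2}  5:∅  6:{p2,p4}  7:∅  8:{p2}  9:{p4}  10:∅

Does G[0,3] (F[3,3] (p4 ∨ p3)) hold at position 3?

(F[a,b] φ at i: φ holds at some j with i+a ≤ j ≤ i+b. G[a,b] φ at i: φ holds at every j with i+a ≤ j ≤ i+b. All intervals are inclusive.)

False

Check F[3,3] (p4 ∨ p3) at every j in [3,6]:
  j=3: holds (witness at 6)
  j=4: fails (none in [7,7])
  j=5: fails (none in [8,8])
  j=6: holds (witness at 9)
Fails at j=4 → formula fails.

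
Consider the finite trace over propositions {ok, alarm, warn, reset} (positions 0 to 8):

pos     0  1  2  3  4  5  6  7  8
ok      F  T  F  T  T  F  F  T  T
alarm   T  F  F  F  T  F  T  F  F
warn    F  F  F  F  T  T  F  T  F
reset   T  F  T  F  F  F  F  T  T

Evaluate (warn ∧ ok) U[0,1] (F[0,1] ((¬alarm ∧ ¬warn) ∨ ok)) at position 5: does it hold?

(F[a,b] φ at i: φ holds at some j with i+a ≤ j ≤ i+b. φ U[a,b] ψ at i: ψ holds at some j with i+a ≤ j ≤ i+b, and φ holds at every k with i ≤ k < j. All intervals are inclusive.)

Need some j in [5,6] with F[0,1] ((¬alarm ∧ ¬warn) ∨ ok), and (warn ∧ ok) at every k in [5,j-1].
  j=5: F[0,1] ((¬alarm ∧ ¬warn) ∨ ok) — fails (none in [5,6]).
  j=6: F[0,1] ((¬alarm ∧ ¬warn) ∨ ok) holds, but (warn ∧ ok) fails at k=5 → not this j.
No j in the window works → until fails.

No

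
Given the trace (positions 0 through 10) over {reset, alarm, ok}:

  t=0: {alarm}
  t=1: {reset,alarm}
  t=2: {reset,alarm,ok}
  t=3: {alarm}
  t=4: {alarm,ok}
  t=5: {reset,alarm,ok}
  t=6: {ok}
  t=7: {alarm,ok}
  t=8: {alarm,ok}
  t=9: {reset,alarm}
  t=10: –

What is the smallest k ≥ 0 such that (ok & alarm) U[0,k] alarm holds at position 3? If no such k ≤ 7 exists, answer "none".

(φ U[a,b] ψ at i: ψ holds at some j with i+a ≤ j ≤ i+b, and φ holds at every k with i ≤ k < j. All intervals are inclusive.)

0

Need earliest j ≥ 3 with alarm, and (ok & alarm) at every k in [3,j-1].
  j=3: rhs holds (empty prefix). k = 0.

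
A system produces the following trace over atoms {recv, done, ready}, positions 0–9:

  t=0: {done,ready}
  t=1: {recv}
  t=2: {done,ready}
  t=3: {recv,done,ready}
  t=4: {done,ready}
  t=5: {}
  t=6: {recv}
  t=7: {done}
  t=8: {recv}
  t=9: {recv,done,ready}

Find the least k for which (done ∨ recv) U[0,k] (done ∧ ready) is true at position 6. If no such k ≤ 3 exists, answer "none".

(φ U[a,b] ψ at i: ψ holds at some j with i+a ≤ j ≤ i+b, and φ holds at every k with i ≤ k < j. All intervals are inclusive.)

Need earliest j ≥ 6 with (done ∧ ready), and (done ∨ recv) at every k in [6,j-1].
  j=6: rhs fails.
  j=7: rhs fails.
  j=8: rhs fails.
  j=9: rhs holds; lhs holds on [6,8]. k = 3.

3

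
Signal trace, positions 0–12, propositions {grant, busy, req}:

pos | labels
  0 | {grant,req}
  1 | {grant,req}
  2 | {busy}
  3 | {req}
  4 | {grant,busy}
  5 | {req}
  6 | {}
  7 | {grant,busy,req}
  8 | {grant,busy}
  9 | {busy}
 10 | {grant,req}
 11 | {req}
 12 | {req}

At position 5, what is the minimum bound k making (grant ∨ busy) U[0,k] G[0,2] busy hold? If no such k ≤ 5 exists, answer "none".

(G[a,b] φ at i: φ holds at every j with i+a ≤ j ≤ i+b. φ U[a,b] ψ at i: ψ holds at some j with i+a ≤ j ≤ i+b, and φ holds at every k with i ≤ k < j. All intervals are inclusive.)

Need earliest j ≥ 5 with G[0,2] busy, and (grant ∨ busy) at every k in [5,j-1].
  j=5: rhs fails.
  j=6: rhs fails.
  j=7: rhs holds but lhs fails at k=5.
  j=8: rhs fails.
  j=9: rhs fails.
  j=10: rhs fails.
No witness within the range → none.

none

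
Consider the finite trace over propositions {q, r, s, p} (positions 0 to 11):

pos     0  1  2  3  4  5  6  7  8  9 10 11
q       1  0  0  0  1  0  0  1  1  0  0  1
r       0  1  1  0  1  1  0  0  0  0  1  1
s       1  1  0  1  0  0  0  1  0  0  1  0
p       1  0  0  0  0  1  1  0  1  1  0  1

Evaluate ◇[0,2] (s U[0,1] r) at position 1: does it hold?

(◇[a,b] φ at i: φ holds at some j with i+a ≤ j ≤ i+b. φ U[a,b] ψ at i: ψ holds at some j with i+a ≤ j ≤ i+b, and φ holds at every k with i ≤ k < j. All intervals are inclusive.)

Check (s U[0,1] r) at each j in [1,3]:
  j=1: holds
  j=2: holds
  j=3: holds
Found at j=1 → formula holds.

Holds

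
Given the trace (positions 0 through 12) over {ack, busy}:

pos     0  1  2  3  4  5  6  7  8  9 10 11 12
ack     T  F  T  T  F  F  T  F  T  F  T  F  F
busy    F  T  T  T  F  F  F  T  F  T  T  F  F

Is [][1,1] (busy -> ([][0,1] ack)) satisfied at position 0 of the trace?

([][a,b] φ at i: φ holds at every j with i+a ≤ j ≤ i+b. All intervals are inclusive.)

False

Check (busy -> ([][0,1] ack)) at every j in [1,1]:
  j=1: antecedent true; consequent fails at 1 → ✗
Fails at j=1 → formula fails.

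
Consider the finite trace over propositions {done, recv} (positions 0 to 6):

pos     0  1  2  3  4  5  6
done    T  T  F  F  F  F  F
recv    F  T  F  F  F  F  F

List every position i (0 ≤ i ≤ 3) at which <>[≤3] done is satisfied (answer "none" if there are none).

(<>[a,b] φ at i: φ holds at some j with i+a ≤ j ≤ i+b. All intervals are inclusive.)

0, 1

Evaluate at each i in [0,3]:
  i=0: ✓ (witness j=0)
  i=1: ✓ (witness j=1)
  i=2: ✗ (none in [2,5])
  i=3: ✗ (none in [3,6])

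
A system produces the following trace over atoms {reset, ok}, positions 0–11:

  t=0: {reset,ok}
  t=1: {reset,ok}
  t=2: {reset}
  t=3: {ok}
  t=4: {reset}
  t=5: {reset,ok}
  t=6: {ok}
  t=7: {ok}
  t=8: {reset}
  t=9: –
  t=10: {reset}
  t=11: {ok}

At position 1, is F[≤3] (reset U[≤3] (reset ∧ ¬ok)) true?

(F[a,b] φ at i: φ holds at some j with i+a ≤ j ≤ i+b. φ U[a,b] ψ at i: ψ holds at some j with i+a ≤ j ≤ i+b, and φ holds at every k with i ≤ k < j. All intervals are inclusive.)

Holds

Check (reset U[≤3] (reset ∧ ¬ok)) at each j in [1,4]:
  j=1: holds
  j=2: holds
  j=3: fails
  j=4: holds
Found at j=1 → formula holds.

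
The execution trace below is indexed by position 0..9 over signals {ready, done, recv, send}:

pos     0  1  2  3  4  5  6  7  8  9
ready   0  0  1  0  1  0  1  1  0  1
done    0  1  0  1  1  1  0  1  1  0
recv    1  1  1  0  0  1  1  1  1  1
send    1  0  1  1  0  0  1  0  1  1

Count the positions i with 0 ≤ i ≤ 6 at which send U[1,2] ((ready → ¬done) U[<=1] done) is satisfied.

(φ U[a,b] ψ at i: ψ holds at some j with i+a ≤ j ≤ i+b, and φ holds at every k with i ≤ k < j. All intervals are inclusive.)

4

Evaluate at each i in [0,6]:
  i=0: ✓ (rhs at j=1; lhs holds on [0,0])
  i=1: ✗ (lhs fails at k=1 before rhs at j=2)
  i=2: ✓ (rhs at j=3; lhs holds on [2,2])
  i=3: ✓ (rhs at j=4; lhs holds on [3,3])
  i=4: ✗ (lhs fails at k=4 before rhs at j=5)
  i=5: ✗ (lhs fails at k=5 before rhs at j=6)
  i=6: ✓ (rhs at j=7; lhs holds on [6,6])
Positions where it holds: {0, 2, 3, 6} → 4.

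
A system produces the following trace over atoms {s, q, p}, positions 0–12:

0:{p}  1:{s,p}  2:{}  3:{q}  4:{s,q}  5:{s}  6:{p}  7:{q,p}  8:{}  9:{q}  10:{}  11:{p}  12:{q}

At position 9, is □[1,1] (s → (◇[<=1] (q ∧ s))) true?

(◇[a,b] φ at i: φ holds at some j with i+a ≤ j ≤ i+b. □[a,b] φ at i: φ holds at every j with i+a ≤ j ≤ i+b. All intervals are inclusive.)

Check (s → (◇[<=1] (q ∧ s))) at every j in [10,10]:
  j=10: antecedent false → ✓
All positions satisfy it → formula holds.

True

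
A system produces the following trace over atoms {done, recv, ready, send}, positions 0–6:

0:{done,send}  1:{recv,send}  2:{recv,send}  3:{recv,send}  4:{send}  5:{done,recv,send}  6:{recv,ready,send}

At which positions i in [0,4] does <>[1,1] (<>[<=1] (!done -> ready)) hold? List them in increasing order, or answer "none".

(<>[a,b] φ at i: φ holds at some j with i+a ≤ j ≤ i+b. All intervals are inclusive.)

3, 4

Evaluate at each i in [0,4]:
  i=0: ✗ (none in [1,1])
  i=1: ✗ (none in [2,2])
  i=2: ✗ (none in [3,3])
  i=3: ✓ (witness j=4)
  i=4: ✓ (witness j=5)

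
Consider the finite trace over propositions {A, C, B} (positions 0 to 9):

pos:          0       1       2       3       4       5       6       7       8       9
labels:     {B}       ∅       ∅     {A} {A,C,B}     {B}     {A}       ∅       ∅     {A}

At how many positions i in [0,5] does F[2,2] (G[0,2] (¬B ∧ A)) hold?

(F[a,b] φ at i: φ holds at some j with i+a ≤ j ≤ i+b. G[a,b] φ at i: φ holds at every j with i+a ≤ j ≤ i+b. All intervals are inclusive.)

0

Evaluate at each i in [0,5]:
  i=0: ✗ (none in [2,2])
  i=1: ✗ (none in [3,3])
  i=2: ✗ (none in [4,4])
  i=3: ✗ (none in [5,5])
  i=4: ✗ (none in [6,6])
  i=5: ✗ (none in [7,7])
Positions where it holds: {} → 0.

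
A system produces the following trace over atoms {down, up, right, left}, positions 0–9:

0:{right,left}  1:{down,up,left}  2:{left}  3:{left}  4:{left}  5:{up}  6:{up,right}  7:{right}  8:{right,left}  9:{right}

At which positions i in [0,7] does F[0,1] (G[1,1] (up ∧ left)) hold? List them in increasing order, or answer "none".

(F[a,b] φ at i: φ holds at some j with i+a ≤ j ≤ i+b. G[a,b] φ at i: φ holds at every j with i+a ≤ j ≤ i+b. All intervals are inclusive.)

Evaluate at each i in [0,7]:
  i=0: ✓ (witness j=0)
  i=1: ✗ (none in [1,2])
  i=2: ✗ (none in [2,3])
  i=3: ✗ (none in [3,4])
  i=4: ✗ (none in [4,5])
  i=5: ✗ (none in [5,6])
  i=6: ✗ (none in [6,7])
  i=7: ✗ (none in [7,8])

0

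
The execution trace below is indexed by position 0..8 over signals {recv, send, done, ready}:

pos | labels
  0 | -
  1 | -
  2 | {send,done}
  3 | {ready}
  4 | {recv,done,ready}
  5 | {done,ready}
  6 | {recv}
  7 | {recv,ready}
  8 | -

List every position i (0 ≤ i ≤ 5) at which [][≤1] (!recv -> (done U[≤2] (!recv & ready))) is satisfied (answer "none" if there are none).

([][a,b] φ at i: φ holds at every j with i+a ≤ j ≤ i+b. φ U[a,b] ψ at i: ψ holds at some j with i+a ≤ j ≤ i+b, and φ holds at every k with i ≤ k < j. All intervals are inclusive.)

2, 3, 4, 5

Evaluate at each i in [0,5]:
  i=0: ✗ (fails at j=0)
  i=1: ✗ (fails at j=1)
  i=2: ✓ (all of [2,3])
  i=3: ✓ (all of [3,4])
  i=4: ✓ (all of [4,5])
  i=5: ✓ (all of [5,6])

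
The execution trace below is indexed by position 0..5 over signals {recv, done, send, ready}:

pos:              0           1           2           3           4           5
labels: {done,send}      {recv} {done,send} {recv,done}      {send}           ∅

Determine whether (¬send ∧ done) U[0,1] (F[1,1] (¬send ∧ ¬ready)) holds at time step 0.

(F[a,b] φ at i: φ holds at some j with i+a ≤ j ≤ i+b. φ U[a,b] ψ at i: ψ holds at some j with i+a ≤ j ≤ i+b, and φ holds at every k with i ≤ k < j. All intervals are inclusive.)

Need some j in [0,1] with F[1,1] (¬send ∧ ¬ready), and (¬send ∧ done) at every k in [0,j-1].
  j=0: F[1,1] (¬send ∧ ¬ready) holds; no prefix to check → satisfied.

True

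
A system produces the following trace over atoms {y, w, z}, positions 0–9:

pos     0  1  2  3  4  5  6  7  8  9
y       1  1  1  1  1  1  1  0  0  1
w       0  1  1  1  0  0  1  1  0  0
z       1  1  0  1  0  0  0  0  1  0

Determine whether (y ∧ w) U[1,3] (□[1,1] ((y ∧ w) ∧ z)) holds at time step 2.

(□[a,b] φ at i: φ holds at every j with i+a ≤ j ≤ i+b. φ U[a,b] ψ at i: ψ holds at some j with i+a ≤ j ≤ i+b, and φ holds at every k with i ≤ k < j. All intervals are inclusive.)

Does not hold

Need some j in [3,5] with □[1,1] ((y ∧ w) ∧ z), and (y ∧ w) at every k in [2,j-1].
  j=3: □[1,1] ((y ∧ w) ∧ z) — fails at 4.
  j=4: □[1,1] ((y ∧ w) ∧ z) — fails at 5.
  j=5: □[1,1] ((y ∧ w) ∧ z) — fails at 6.
No j in the window works → until fails.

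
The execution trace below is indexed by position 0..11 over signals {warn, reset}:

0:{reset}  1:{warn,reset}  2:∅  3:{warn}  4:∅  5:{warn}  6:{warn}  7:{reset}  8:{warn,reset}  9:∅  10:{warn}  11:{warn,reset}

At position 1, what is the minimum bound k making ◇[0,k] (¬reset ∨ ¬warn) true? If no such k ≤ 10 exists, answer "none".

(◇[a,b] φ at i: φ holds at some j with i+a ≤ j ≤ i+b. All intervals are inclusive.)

Scan j = 1,2,… for (¬reset ∨ ¬warn):
  j=1: fails
  j=2: holds
First hit at j=2, so smallest k = 2-1 = 1.

1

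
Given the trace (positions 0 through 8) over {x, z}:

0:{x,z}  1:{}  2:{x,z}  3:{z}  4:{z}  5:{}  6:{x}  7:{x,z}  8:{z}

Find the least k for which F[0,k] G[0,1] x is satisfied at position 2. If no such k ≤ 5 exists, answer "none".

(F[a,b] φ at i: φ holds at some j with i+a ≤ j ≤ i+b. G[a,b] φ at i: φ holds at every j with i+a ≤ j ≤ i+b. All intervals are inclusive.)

Scan j = 2,3,… for G[0,1] x:
  j=2: fails
  j=3: fails
  j=4: fails
  j=5: fails
  j=6: holds
First hit at j=6, so smallest k = 6-2 = 4.

4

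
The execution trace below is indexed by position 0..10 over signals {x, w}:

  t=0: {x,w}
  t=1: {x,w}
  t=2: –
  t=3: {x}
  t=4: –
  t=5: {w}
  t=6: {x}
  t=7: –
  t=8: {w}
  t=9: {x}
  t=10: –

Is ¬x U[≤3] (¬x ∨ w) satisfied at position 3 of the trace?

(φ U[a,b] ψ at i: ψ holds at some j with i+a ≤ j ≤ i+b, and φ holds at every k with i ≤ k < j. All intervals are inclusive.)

No

Need some j in [3,6] with (¬x ∨ w), and ¬x at every k in [3,j-1].
  j=3: (¬x ∨ w) false.
  j=4: (¬x ∨ w) holds, but ¬x fails at k=3 → not this j.
  j=5: (¬x ∨ w) holds, but ¬x fails at k=3 → not this j.
  j=6: (¬x ∨ w) false.
No j in the window works → until fails.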